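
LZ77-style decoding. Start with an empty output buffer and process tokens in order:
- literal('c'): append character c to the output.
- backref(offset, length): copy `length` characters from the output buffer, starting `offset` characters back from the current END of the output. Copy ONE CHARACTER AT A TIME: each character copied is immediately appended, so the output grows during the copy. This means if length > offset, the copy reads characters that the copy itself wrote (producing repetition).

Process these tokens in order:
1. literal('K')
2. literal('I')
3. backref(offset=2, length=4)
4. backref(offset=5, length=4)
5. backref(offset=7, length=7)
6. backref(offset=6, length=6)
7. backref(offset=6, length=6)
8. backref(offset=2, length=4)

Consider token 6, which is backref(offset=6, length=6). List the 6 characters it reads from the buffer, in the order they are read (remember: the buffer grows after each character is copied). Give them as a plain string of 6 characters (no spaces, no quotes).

Answer: KIIKIK

Derivation:
Token 1: literal('K'). Output: "K"
Token 2: literal('I'). Output: "KI"
Token 3: backref(off=2, len=4) (overlapping!). Copied 'KIKI' from pos 0. Output: "KIKIKI"
Token 4: backref(off=5, len=4). Copied 'IKIK' from pos 1. Output: "KIKIKIIKIK"
Token 5: backref(off=7, len=7). Copied 'IKIIKIK' from pos 3. Output: "KIKIKIIKIKIKIIKIK"
Token 6: backref(off=6, len=6). Buffer before: "KIKIKIIKIKIKIIKIK" (len 17)
  byte 1: read out[11]='K', append. Buffer now: "KIKIKIIKIKIKIIKIKK"
  byte 2: read out[12]='I', append. Buffer now: "KIKIKIIKIKIKIIKIKKI"
  byte 3: read out[13]='I', append. Buffer now: "KIKIKIIKIKIKIIKIKKII"
  byte 4: read out[14]='K', append. Buffer now: "KIKIKIIKIKIKIIKIKKIIK"
  byte 5: read out[15]='I', append. Buffer now: "KIKIKIIKIKIKIIKIKKIIKI"
  byte 6: read out[16]='K', append. Buffer now: "KIKIKIIKIKIKIIKIKKIIKIK"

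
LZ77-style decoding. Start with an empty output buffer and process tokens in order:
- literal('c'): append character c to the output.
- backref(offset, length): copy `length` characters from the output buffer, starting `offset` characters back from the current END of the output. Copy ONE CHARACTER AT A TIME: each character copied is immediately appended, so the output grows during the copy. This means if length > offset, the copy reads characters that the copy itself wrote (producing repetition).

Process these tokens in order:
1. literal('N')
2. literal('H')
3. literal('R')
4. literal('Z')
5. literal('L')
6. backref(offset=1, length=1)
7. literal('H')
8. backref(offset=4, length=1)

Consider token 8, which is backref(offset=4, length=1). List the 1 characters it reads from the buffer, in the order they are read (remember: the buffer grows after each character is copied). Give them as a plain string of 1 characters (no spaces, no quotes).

Token 1: literal('N'). Output: "N"
Token 2: literal('H'). Output: "NH"
Token 3: literal('R'). Output: "NHR"
Token 4: literal('Z'). Output: "NHRZ"
Token 5: literal('L'). Output: "NHRZL"
Token 6: backref(off=1, len=1). Copied 'L' from pos 4. Output: "NHRZLL"
Token 7: literal('H'). Output: "NHRZLLH"
Token 8: backref(off=4, len=1). Buffer before: "NHRZLLH" (len 7)
  byte 1: read out[3]='Z', append. Buffer now: "NHRZLLHZ"

Answer: Z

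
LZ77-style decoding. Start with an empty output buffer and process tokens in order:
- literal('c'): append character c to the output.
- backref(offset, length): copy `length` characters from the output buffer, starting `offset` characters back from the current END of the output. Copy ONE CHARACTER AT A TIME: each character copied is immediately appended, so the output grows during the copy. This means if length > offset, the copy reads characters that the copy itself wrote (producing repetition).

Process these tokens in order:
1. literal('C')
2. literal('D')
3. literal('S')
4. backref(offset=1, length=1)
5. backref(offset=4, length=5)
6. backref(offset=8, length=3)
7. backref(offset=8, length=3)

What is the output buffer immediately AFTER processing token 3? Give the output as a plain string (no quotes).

Token 1: literal('C'). Output: "C"
Token 2: literal('D'). Output: "CD"
Token 3: literal('S'). Output: "CDS"

Answer: CDS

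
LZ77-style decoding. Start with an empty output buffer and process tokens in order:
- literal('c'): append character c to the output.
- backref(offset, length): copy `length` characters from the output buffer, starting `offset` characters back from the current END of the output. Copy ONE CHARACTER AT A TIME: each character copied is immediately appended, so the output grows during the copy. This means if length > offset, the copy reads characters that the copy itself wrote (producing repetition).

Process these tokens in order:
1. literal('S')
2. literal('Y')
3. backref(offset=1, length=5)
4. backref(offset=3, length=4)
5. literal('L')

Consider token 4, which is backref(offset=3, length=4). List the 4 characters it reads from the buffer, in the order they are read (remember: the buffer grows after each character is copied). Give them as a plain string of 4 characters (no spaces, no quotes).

Answer: YYYY

Derivation:
Token 1: literal('S'). Output: "S"
Token 2: literal('Y'). Output: "SY"
Token 3: backref(off=1, len=5) (overlapping!). Copied 'YYYYY' from pos 1. Output: "SYYYYYY"
Token 4: backref(off=3, len=4). Buffer before: "SYYYYYY" (len 7)
  byte 1: read out[4]='Y', append. Buffer now: "SYYYYYYY"
  byte 2: read out[5]='Y', append. Buffer now: "SYYYYYYYY"
  byte 3: read out[6]='Y', append. Buffer now: "SYYYYYYYYY"
  byte 4: read out[7]='Y', append. Buffer now: "SYYYYYYYYYY"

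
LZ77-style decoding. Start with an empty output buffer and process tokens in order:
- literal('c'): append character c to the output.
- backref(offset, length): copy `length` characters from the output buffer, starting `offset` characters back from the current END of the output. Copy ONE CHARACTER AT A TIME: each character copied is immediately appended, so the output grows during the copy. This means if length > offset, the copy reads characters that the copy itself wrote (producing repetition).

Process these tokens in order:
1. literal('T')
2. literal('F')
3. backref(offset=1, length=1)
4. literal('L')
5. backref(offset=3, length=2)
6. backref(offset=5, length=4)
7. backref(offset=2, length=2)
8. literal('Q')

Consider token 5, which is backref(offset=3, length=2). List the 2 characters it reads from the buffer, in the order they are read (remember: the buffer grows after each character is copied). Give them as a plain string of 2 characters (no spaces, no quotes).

Answer: FF

Derivation:
Token 1: literal('T'). Output: "T"
Token 2: literal('F'). Output: "TF"
Token 3: backref(off=1, len=1). Copied 'F' from pos 1. Output: "TFF"
Token 4: literal('L'). Output: "TFFL"
Token 5: backref(off=3, len=2). Buffer before: "TFFL" (len 4)
  byte 1: read out[1]='F', append. Buffer now: "TFFLF"
  byte 2: read out[2]='F', append. Buffer now: "TFFLFF"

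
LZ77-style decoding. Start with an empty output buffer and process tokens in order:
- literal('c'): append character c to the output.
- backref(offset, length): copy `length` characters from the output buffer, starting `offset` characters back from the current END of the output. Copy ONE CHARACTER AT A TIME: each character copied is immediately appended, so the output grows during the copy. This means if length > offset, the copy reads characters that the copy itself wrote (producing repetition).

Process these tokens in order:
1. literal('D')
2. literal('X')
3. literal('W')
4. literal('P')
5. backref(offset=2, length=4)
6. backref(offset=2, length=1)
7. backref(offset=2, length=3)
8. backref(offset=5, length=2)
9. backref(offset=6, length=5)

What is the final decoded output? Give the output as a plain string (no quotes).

Token 1: literal('D'). Output: "D"
Token 2: literal('X'). Output: "DX"
Token 3: literal('W'). Output: "DXW"
Token 4: literal('P'). Output: "DXWP"
Token 5: backref(off=2, len=4) (overlapping!). Copied 'WPWP' from pos 2. Output: "DXWPWPWP"
Token 6: backref(off=2, len=1). Copied 'W' from pos 6. Output: "DXWPWPWPW"
Token 7: backref(off=2, len=3) (overlapping!). Copied 'PWP' from pos 7. Output: "DXWPWPWPWPWP"
Token 8: backref(off=5, len=2). Copied 'PW' from pos 7. Output: "DXWPWPWPWPWPPW"
Token 9: backref(off=6, len=5). Copied 'WPWPP' from pos 8. Output: "DXWPWPWPWPWPPWWPWPP"

Answer: DXWPWPWPWPWPPWWPWPP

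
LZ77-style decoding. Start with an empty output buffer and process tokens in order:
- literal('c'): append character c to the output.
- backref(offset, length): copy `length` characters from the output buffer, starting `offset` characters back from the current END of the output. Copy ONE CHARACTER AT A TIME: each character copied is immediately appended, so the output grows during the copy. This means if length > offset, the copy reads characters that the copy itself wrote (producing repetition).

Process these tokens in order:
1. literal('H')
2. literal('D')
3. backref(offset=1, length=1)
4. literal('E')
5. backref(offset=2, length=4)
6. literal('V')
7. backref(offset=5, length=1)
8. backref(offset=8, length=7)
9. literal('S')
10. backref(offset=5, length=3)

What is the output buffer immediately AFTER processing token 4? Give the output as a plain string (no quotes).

Answer: HDDE

Derivation:
Token 1: literal('H'). Output: "H"
Token 2: literal('D'). Output: "HD"
Token 3: backref(off=1, len=1). Copied 'D' from pos 1. Output: "HDD"
Token 4: literal('E'). Output: "HDDE"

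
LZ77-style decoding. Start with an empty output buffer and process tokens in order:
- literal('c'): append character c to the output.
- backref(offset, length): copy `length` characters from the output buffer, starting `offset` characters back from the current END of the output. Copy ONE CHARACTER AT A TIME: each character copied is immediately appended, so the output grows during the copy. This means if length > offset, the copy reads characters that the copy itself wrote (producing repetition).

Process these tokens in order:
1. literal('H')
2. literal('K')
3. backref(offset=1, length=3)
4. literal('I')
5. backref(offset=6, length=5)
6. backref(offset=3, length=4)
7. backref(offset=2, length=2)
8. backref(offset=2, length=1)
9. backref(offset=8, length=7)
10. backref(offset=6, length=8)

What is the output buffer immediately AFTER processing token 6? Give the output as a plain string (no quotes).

Answer: HKKKKIHKKKKKKKK

Derivation:
Token 1: literal('H'). Output: "H"
Token 2: literal('K'). Output: "HK"
Token 3: backref(off=1, len=3) (overlapping!). Copied 'KKK' from pos 1. Output: "HKKKK"
Token 4: literal('I'). Output: "HKKKKI"
Token 5: backref(off=6, len=5). Copied 'HKKKK' from pos 0. Output: "HKKKKIHKKKK"
Token 6: backref(off=3, len=4) (overlapping!). Copied 'KKKK' from pos 8. Output: "HKKKKIHKKKKKKKK"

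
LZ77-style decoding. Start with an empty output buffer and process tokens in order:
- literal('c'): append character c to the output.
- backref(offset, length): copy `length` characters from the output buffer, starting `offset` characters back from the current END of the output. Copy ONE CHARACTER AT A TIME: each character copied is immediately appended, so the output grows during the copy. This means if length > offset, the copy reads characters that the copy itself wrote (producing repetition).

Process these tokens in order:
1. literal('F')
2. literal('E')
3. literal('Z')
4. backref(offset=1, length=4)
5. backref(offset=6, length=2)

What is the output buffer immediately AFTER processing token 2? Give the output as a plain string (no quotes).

Token 1: literal('F'). Output: "F"
Token 2: literal('E'). Output: "FE"

Answer: FE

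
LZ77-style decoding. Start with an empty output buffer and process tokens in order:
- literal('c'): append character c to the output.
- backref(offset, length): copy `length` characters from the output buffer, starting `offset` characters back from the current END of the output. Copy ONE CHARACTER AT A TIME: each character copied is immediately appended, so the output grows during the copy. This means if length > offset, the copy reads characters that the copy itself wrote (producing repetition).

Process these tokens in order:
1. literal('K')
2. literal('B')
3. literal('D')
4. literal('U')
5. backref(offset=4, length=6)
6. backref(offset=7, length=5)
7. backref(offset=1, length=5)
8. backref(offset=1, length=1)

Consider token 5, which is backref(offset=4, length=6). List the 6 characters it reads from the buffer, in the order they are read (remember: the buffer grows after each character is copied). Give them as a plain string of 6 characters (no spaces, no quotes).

Answer: KBDUKB

Derivation:
Token 1: literal('K'). Output: "K"
Token 2: literal('B'). Output: "KB"
Token 3: literal('D'). Output: "KBD"
Token 4: literal('U'). Output: "KBDU"
Token 5: backref(off=4, len=6). Buffer before: "KBDU" (len 4)
  byte 1: read out[0]='K', append. Buffer now: "KBDUK"
  byte 2: read out[1]='B', append. Buffer now: "KBDUKB"
  byte 3: read out[2]='D', append. Buffer now: "KBDUKBD"
  byte 4: read out[3]='U', append. Buffer now: "KBDUKBDU"
  byte 5: read out[4]='K', append. Buffer now: "KBDUKBDUK"
  byte 6: read out[5]='B', append. Buffer now: "KBDUKBDUKB"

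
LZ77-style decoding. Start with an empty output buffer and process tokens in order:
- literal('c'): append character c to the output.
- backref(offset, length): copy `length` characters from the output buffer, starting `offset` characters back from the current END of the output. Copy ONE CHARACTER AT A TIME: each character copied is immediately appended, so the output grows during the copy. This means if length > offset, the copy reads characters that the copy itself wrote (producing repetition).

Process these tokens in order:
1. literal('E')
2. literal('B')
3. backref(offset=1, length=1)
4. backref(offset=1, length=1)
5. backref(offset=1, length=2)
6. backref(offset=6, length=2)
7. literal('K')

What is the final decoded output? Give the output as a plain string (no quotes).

Answer: EBBBBBEBK

Derivation:
Token 1: literal('E'). Output: "E"
Token 2: literal('B'). Output: "EB"
Token 3: backref(off=1, len=1). Copied 'B' from pos 1. Output: "EBB"
Token 4: backref(off=1, len=1). Copied 'B' from pos 2. Output: "EBBB"
Token 5: backref(off=1, len=2) (overlapping!). Copied 'BB' from pos 3. Output: "EBBBBB"
Token 6: backref(off=6, len=2). Copied 'EB' from pos 0. Output: "EBBBBBEB"
Token 7: literal('K'). Output: "EBBBBBEBK"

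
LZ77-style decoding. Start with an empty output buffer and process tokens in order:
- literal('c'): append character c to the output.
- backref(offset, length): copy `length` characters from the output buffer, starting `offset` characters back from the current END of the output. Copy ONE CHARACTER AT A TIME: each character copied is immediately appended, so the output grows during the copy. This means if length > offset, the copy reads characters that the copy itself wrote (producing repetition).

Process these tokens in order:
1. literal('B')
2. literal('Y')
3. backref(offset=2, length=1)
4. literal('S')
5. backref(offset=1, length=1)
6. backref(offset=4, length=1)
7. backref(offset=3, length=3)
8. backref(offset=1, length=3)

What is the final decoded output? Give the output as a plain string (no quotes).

Answer: BYBSSYSSYYYY

Derivation:
Token 1: literal('B'). Output: "B"
Token 2: literal('Y'). Output: "BY"
Token 3: backref(off=2, len=1). Copied 'B' from pos 0. Output: "BYB"
Token 4: literal('S'). Output: "BYBS"
Token 5: backref(off=1, len=1). Copied 'S' from pos 3. Output: "BYBSS"
Token 6: backref(off=4, len=1). Copied 'Y' from pos 1. Output: "BYBSSY"
Token 7: backref(off=3, len=3). Copied 'SSY' from pos 3. Output: "BYBSSYSSY"
Token 8: backref(off=1, len=3) (overlapping!). Copied 'YYY' from pos 8. Output: "BYBSSYSSYYYY"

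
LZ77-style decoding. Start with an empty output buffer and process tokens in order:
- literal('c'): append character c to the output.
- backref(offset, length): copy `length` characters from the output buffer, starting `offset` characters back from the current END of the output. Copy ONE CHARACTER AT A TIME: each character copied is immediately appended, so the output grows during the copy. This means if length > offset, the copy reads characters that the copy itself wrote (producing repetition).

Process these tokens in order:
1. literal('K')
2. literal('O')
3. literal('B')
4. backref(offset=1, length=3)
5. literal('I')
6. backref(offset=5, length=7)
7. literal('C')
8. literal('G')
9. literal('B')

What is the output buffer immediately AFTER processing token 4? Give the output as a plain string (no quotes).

Token 1: literal('K'). Output: "K"
Token 2: literal('O'). Output: "KO"
Token 3: literal('B'). Output: "KOB"
Token 4: backref(off=1, len=3) (overlapping!). Copied 'BBB' from pos 2. Output: "KOBBBB"

Answer: KOBBBB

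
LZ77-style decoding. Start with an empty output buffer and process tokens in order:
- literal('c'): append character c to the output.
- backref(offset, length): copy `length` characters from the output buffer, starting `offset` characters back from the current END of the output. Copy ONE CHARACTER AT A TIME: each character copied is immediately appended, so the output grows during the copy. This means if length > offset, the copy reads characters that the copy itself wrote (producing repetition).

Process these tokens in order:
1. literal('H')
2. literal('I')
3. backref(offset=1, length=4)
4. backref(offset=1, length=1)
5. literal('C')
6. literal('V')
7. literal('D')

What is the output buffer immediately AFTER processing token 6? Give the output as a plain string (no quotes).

Answer: HIIIIIICV

Derivation:
Token 1: literal('H'). Output: "H"
Token 2: literal('I'). Output: "HI"
Token 3: backref(off=1, len=4) (overlapping!). Copied 'IIII' from pos 1. Output: "HIIIII"
Token 4: backref(off=1, len=1). Copied 'I' from pos 5. Output: "HIIIIII"
Token 5: literal('C'). Output: "HIIIIIIC"
Token 6: literal('V'). Output: "HIIIIIICV"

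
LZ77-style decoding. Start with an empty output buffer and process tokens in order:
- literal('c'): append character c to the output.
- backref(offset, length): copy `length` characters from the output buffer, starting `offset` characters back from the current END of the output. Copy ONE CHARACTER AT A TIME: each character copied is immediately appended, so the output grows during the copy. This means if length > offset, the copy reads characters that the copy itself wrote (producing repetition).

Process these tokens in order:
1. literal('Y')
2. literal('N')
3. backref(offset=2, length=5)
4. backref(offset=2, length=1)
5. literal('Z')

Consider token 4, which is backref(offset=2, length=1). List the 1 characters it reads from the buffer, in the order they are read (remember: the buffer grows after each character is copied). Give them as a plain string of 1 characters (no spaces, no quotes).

Token 1: literal('Y'). Output: "Y"
Token 2: literal('N'). Output: "YN"
Token 3: backref(off=2, len=5) (overlapping!). Copied 'YNYNY' from pos 0. Output: "YNYNYNY"
Token 4: backref(off=2, len=1). Buffer before: "YNYNYNY" (len 7)
  byte 1: read out[5]='N', append. Buffer now: "YNYNYNYN"

Answer: N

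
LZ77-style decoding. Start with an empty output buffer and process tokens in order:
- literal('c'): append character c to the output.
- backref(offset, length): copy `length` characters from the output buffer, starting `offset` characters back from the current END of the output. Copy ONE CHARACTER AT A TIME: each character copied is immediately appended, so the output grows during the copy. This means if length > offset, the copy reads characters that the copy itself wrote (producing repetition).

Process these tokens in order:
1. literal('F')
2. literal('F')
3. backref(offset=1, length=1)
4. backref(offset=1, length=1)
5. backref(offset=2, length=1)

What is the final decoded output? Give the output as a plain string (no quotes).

Token 1: literal('F'). Output: "F"
Token 2: literal('F'). Output: "FF"
Token 3: backref(off=1, len=1). Copied 'F' from pos 1. Output: "FFF"
Token 4: backref(off=1, len=1). Copied 'F' from pos 2. Output: "FFFF"
Token 5: backref(off=2, len=1). Copied 'F' from pos 2. Output: "FFFFF"

Answer: FFFFF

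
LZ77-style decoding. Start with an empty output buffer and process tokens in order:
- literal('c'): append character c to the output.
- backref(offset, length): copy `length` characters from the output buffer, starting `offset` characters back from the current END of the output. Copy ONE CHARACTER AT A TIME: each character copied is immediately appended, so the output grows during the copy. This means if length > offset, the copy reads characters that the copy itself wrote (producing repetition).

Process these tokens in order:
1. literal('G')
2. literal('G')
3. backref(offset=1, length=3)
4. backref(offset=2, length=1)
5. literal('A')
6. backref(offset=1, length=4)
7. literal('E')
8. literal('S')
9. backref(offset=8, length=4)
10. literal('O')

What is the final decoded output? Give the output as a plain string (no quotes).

Token 1: literal('G'). Output: "G"
Token 2: literal('G'). Output: "GG"
Token 3: backref(off=1, len=3) (overlapping!). Copied 'GGG' from pos 1. Output: "GGGGG"
Token 4: backref(off=2, len=1). Copied 'G' from pos 3. Output: "GGGGGG"
Token 5: literal('A'). Output: "GGGGGGA"
Token 6: backref(off=1, len=4) (overlapping!). Copied 'AAAA' from pos 6. Output: "GGGGGGAAAAA"
Token 7: literal('E'). Output: "GGGGGGAAAAAE"
Token 8: literal('S'). Output: "GGGGGGAAAAAES"
Token 9: backref(off=8, len=4). Copied 'GAAA' from pos 5. Output: "GGGGGGAAAAAESGAAA"
Token 10: literal('O'). Output: "GGGGGGAAAAAESGAAAO"

Answer: GGGGGGAAAAAESGAAAO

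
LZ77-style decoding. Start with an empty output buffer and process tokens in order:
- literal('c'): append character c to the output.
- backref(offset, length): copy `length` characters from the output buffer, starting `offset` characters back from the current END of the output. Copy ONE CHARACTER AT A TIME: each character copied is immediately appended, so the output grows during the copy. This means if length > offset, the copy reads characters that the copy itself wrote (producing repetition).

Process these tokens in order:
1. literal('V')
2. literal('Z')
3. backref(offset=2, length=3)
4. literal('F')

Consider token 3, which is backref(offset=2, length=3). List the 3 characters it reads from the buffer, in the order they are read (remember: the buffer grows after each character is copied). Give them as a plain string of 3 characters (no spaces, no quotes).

Answer: VZV

Derivation:
Token 1: literal('V'). Output: "V"
Token 2: literal('Z'). Output: "VZ"
Token 3: backref(off=2, len=3). Buffer before: "VZ" (len 2)
  byte 1: read out[0]='V', append. Buffer now: "VZV"
  byte 2: read out[1]='Z', append. Buffer now: "VZVZ"
  byte 3: read out[2]='V', append. Buffer now: "VZVZV"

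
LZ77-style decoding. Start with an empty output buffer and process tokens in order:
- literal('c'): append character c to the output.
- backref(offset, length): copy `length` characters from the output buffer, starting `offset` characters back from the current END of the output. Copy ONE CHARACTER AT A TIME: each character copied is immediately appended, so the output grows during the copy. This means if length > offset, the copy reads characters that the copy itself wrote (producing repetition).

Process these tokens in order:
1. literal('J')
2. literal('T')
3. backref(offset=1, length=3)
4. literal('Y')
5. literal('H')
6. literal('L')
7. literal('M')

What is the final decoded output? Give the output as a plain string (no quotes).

Token 1: literal('J'). Output: "J"
Token 2: literal('T'). Output: "JT"
Token 3: backref(off=1, len=3) (overlapping!). Copied 'TTT' from pos 1. Output: "JTTTT"
Token 4: literal('Y'). Output: "JTTTTY"
Token 5: literal('H'). Output: "JTTTTYH"
Token 6: literal('L'). Output: "JTTTTYHL"
Token 7: literal('M'). Output: "JTTTTYHLM"

Answer: JTTTTYHLM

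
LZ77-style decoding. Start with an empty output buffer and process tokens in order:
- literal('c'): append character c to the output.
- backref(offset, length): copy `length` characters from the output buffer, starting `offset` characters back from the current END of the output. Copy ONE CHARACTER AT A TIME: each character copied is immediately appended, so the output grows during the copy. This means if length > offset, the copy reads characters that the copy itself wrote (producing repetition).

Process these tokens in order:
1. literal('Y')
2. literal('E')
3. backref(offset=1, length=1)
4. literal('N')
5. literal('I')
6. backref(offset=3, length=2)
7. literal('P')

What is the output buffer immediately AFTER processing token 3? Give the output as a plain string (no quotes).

Answer: YEE

Derivation:
Token 1: literal('Y'). Output: "Y"
Token 2: literal('E'). Output: "YE"
Token 3: backref(off=1, len=1). Copied 'E' from pos 1. Output: "YEE"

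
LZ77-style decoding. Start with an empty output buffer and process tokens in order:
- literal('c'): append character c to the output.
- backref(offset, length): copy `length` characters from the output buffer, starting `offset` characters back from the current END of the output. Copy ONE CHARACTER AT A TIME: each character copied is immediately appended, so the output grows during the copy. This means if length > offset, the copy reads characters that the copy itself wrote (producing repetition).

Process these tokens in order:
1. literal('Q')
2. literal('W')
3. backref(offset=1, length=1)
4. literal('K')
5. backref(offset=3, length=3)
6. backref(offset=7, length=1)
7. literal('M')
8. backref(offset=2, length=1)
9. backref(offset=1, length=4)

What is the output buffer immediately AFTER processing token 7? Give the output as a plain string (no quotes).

Token 1: literal('Q'). Output: "Q"
Token 2: literal('W'). Output: "QW"
Token 3: backref(off=1, len=1). Copied 'W' from pos 1. Output: "QWW"
Token 4: literal('K'). Output: "QWWK"
Token 5: backref(off=3, len=3). Copied 'WWK' from pos 1. Output: "QWWKWWK"
Token 6: backref(off=7, len=1). Copied 'Q' from pos 0. Output: "QWWKWWKQ"
Token 7: literal('M'). Output: "QWWKWWKQM"

Answer: QWWKWWKQM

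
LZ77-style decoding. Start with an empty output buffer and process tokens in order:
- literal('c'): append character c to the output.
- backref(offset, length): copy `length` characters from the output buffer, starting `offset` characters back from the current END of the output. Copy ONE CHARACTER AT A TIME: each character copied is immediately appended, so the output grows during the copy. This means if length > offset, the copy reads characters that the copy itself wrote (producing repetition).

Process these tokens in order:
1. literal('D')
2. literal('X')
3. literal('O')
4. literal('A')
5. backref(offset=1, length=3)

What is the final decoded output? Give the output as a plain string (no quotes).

Answer: DXOAAAA

Derivation:
Token 1: literal('D'). Output: "D"
Token 2: literal('X'). Output: "DX"
Token 3: literal('O'). Output: "DXO"
Token 4: literal('A'). Output: "DXOA"
Token 5: backref(off=1, len=3) (overlapping!). Copied 'AAA' from pos 3. Output: "DXOAAAA"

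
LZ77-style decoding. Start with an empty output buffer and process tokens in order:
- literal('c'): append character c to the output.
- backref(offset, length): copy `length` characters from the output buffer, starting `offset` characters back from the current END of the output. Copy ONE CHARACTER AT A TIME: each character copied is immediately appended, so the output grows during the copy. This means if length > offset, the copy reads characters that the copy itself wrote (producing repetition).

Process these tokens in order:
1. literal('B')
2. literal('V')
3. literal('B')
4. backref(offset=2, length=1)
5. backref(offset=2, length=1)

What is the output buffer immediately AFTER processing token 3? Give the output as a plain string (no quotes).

Answer: BVB

Derivation:
Token 1: literal('B'). Output: "B"
Token 2: literal('V'). Output: "BV"
Token 3: literal('B'). Output: "BVB"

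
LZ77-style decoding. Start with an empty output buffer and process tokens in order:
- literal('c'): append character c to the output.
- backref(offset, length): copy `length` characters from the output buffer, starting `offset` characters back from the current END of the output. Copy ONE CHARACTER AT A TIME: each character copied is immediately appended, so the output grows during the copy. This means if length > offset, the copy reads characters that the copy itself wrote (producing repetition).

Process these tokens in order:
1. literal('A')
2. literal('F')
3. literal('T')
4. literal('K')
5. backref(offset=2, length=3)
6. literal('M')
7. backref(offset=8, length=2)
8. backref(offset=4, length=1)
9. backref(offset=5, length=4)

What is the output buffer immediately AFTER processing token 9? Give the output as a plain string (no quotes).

Answer: AFTKTKTMAFTTMAF

Derivation:
Token 1: literal('A'). Output: "A"
Token 2: literal('F'). Output: "AF"
Token 3: literal('T'). Output: "AFT"
Token 4: literal('K'). Output: "AFTK"
Token 5: backref(off=2, len=3) (overlapping!). Copied 'TKT' from pos 2. Output: "AFTKTKT"
Token 6: literal('M'). Output: "AFTKTKTM"
Token 7: backref(off=8, len=2). Copied 'AF' from pos 0. Output: "AFTKTKTMAF"
Token 8: backref(off=4, len=1). Copied 'T' from pos 6. Output: "AFTKTKTMAFT"
Token 9: backref(off=5, len=4). Copied 'TMAF' from pos 6. Output: "AFTKTKTMAFTTMAF"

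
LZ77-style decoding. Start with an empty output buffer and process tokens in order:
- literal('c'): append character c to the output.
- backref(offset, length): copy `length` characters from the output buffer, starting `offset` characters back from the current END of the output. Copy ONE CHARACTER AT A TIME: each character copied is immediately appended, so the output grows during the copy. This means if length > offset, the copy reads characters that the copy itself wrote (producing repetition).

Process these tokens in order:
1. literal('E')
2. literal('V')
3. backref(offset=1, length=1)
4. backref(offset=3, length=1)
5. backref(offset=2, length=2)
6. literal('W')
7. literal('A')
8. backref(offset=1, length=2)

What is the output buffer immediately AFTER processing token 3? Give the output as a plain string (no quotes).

Answer: EVV

Derivation:
Token 1: literal('E'). Output: "E"
Token 2: literal('V'). Output: "EV"
Token 3: backref(off=1, len=1). Copied 'V' from pos 1. Output: "EVV"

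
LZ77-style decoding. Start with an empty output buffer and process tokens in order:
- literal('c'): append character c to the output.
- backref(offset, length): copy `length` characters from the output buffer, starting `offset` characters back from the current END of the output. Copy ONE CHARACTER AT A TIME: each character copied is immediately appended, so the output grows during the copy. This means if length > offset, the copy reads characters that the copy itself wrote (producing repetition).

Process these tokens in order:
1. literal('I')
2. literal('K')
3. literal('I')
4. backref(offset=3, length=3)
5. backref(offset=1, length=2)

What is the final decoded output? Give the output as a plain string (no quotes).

Token 1: literal('I'). Output: "I"
Token 2: literal('K'). Output: "IK"
Token 3: literal('I'). Output: "IKI"
Token 4: backref(off=3, len=3). Copied 'IKI' from pos 0. Output: "IKIIKI"
Token 5: backref(off=1, len=2) (overlapping!). Copied 'II' from pos 5. Output: "IKIIKIII"

Answer: IKIIKIII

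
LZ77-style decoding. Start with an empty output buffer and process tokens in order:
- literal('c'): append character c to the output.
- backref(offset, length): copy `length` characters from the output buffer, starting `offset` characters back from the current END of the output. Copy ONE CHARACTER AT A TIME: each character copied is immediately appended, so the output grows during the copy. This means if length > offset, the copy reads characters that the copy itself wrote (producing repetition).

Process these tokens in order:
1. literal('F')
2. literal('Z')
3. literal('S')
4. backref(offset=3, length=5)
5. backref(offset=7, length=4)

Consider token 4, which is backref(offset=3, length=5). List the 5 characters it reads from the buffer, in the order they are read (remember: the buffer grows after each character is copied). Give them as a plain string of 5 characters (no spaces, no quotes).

Answer: FZSFZ

Derivation:
Token 1: literal('F'). Output: "F"
Token 2: literal('Z'). Output: "FZ"
Token 3: literal('S'). Output: "FZS"
Token 4: backref(off=3, len=5). Buffer before: "FZS" (len 3)
  byte 1: read out[0]='F', append. Buffer now: "FZSF"
  byte 2: read out[1]='Z', append. Buffer now: "FZSFZ"
  byte 3: read out[2]='S', append. Buffer now: "FZSFZS"
  byte 4: read out[3]='F', append. Buffer now: "FZSFZSF"
  byte 5: read out[4]='Z', append. Buffer now: "FZSFZSFZ"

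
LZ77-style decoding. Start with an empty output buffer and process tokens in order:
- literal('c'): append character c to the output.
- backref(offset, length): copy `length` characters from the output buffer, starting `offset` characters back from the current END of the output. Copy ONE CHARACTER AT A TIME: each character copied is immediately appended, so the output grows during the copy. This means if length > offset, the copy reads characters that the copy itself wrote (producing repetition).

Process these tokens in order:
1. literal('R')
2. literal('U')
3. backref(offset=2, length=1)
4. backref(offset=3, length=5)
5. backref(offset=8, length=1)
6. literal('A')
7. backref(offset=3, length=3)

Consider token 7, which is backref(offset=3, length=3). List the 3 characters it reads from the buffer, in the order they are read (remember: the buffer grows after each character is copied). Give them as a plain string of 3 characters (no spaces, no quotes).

Token 1: literal('R'). Output: "R"
Token 2: literal('U'). Output: "RU"
Token 3: backref(off=2, len=1). Copied 'R' from pos 0. Output: "RUR"
Token 4: backref(off=3, len=5) (overlapping!). Copied 'RURRU' from pos 0. Output: "RURRURRU"
Token 5: backref(off=8, len=1). Copied 'R' from pos 0. Output: "RURRURRUR"
Token 6: literal('A'). Output: "RURRURRURA"
Token 7: backref(off=3, len=3). Buffer before: "RURRURRURA" (len 10)
  byte 1: read out[7]='U', append. Buffer now: "RURRURRURAU"
  byte 2: read out[8]='R', append. Buffer now: "RURRURRURAUR"
  byte 3: read out[9]='A', append. Buffer now: "RURRURRURAURA"

Answer: URA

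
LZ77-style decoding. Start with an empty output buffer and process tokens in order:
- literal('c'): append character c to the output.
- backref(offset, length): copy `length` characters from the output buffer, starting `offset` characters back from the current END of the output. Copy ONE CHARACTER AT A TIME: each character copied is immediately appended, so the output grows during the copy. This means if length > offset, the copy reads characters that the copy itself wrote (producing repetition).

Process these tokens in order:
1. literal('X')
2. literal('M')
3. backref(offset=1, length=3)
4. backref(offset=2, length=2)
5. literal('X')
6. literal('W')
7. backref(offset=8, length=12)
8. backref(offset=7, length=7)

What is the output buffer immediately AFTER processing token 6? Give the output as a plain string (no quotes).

Token 1: literal('X'). Output: "X"
Token 2: literal('M'). Output: "XM"
Token 3: backref(off=1, len=3) (overlapping!). Copied 'MMM' from pos 1. Output: "XMMMM"
Token 4: backref(off=2, len=2). Copied 'MM' from pos 3. Output: "XMMMMMM"
Token 5: literal('X'). Output: "XMMMMMMX"
Token 6: literal('W'). Output: "XMMMMMMXW"

Answer: XMMMMMMXW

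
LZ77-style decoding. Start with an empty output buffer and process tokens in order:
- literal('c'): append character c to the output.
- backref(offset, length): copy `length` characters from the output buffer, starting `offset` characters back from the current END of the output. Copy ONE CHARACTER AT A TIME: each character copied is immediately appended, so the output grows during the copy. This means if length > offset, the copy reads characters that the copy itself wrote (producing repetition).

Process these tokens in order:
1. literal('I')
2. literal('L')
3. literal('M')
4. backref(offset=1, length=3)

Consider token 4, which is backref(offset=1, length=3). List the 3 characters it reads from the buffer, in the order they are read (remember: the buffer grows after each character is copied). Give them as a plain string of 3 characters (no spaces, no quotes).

Answer: MMM

Derivation:
Token 1: literal('I'). Output: "I"
Token 2: literal('L'). Output: "IL"
Token 3: literal('M'). Output: "ILM"
Token 4: backref(off=1, len=3). Buffer before: "ILM" (len 3)
  byte 1: read out[2]='M', append. Buffer now: "ILMM"
  byte 2: read out[3]='M', append. Buffer now: "ILMMM"
  byte 3: read out[4]='M', append. Buffer now: "ILMMMM"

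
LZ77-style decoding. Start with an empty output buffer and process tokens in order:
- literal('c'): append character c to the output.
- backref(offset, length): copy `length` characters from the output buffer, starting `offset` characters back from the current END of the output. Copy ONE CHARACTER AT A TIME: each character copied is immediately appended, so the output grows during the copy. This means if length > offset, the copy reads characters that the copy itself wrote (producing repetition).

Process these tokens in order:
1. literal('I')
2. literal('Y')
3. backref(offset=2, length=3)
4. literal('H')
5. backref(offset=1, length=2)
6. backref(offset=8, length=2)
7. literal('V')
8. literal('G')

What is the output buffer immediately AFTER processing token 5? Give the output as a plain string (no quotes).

Token 1: literal('I'). Output: "I"
Token 2: literal('Y'). Output: "IY"
Token 3: backref(off=2, len=3) (overlapping!). Copied 'IYI' from pos 0. Output: "IYIYI"
Token 4: literal('H'). Output: "IYIYIH"
Token 5: backref(off=1, len=2) (overlapping!). Copied 'HH' from pos 5. Output: "IYIYIHHH"

Answer: IYIYIHHH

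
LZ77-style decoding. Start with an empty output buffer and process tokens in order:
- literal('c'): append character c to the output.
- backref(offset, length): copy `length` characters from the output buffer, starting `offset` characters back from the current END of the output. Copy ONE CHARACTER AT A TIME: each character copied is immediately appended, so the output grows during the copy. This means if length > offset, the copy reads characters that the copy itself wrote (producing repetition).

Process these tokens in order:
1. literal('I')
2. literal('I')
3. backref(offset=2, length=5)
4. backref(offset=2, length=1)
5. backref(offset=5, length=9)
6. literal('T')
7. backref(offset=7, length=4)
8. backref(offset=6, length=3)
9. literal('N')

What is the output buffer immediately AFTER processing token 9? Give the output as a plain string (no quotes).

Token 1: literal('I'). Output: "I"
Token 2: literal('I'). Output: "II"
Token 3: backref(off=2, len=5) (overlapping!). Copied 'IIIII' from pos 0. Output: "IIIIIII"
Token 4: backref(off=2, len=1). Copied 'I' from pos 5. Output: "IIIIIIII"
Token 5: backref(off=5, len=9) (overlapping!). Copied 'IIIIIIIII' from pos 3. Output: "IIIIIIIIIIIIIIIII"
Token 6: literal('T'). Output: "IIIIIIIIIIIIIIIIIT"
Token 7: backref(off=7, len=4). Copied 'IIII' from pos 11. Output: "IIIIIIIIIIIIIIIIITIIII"
Token 8: backref(off=6, len=3). Copied 'ITI' from pos 16. Output: "IIIIIIIIIIIIIIIIITIIIIITI"
Token 9: literal('N'). Output: "IIIIIIIIIIIIIIIIITIIIIITIN"

Answer: IIIIIIIIIIIIIIIIITIIIIITIN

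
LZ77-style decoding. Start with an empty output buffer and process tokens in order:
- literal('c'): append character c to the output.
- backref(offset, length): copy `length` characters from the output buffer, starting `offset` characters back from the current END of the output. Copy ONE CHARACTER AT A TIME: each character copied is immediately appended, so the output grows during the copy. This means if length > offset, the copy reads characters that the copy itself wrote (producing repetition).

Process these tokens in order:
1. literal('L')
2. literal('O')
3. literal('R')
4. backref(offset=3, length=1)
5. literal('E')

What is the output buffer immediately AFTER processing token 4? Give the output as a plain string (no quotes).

Answer: LORL

Derivation:
Token 1: literal('L'). Output: "L"
Token 2: literal('O'). Output: "LO"
Token 3: literal('R'). Output: "LOR"
Token 4: backref(off=3, len=1). Copied 'L' from pos 0. Output: "LORL"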